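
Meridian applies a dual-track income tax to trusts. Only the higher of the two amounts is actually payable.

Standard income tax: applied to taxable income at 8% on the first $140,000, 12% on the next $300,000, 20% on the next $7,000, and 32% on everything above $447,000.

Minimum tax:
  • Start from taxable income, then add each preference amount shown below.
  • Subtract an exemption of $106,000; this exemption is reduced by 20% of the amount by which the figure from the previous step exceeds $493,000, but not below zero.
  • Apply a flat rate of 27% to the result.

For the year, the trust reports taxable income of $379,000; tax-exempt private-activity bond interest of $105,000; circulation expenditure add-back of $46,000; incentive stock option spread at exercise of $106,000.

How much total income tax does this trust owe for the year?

Minimum tax:
  Adjusted income: $379,000 + $105,000 + $46,000 + $106,000 = $636,000
  Exemption: $106,000 − 20% × ($636,000 − $493,000) = $106,000 − $28,600 = $77,400
  Base: $636,000 − $77,400 = $558,600
  $558,600 × 27% = $150,822

Standard income tax:
  $140,000 × 8% = $11,200
  $239,000 × 12% = $28,680
  → $39,880

$150,822 > $39,880, so the minimum tax is the binding amount.

$150,822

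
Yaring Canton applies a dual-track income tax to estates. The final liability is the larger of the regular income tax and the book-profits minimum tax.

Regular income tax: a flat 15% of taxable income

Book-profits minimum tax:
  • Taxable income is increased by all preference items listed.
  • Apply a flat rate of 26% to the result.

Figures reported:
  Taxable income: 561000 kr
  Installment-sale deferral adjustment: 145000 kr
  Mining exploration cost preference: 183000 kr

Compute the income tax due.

Regular income tax:
  561000 kr × 15% = 84150 kr

Book-profits minimum tax:
  Adjusted income: 561000 kr + 145000 kr + 183000 kr = 889000 kr
  889000 kr × 26% = 231140 kr

231140 kr > 84150 kr, so the book-profits minimum tax is the binding amount.

231140 kr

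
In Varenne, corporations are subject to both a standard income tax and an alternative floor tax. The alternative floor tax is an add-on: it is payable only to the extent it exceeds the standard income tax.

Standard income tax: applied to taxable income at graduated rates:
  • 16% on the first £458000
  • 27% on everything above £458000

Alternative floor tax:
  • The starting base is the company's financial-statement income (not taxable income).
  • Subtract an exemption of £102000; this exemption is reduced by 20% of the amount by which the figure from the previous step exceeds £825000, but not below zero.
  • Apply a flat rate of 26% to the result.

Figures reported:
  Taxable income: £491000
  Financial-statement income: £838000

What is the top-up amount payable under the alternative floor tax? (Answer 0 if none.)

Alternative floor tax:
  Base (financial-statement income): £838000
  Exemption: £102000 − 20% × (£838000 − £825000) = £102000 − £2600 = £99400
  Base: £838000 − £99400 = £738600
  £738600 × 26% = £192036

Standard income tax:
  £458000 × 16% = £73280
  £33000 × 27% = £8910
  → £82190

Excess of alternative floor tax over standard income tax: £192036 − £82190 = £109846.

£109846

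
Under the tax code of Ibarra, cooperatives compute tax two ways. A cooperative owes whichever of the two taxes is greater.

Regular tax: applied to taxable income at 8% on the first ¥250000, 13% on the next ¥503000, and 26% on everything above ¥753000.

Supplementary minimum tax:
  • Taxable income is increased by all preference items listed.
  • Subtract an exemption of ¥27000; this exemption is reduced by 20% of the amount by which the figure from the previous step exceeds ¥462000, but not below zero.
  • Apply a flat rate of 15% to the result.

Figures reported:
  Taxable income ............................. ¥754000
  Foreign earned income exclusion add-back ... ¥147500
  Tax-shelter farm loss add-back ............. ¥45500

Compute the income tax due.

Regular tax:
  ¥250000 × 8% = ¥20000
  ¥503000 × 13% = ¥65390
  ¥1000 × 26% = ¥260
  → ¥85650

Supplementary minimum tax:
  Adjusted income: ¥754000 + ¥147500 + ¥45500 = ¥947000
  Exemption: 20% × (¥947000 − ¥462000) = ¥97000 ≥ ¥27000, so the exemption is fully phased out
  Base: ¥947000 − ¥0 = ¥947000
  ¥947000 × 15% = ¥142050

¥142050 > ¥85650, so the supplementary minimum tax is the binding amount.

¥142050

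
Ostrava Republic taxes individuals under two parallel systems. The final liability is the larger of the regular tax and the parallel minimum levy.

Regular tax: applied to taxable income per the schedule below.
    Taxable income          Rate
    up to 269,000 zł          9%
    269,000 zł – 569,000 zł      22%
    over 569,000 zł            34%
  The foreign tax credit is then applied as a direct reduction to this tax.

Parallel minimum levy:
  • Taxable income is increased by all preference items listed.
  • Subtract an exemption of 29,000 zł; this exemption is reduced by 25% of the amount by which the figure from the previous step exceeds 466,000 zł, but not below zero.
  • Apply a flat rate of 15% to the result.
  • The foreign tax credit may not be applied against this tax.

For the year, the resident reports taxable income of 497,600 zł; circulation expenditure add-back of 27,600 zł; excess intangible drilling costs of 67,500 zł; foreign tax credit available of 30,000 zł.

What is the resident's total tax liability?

88,905 zł

Regular tax:
  269,000 zł × 9% = 24,210 zł
  228,600 zł × 22% = 50,292 zł
  → 74,502 zł
  Less foreign tax credit 30,000 zł → 44,502 zł

Parallel minimum levy:
  Adjusted income: 497,600 zł + 27,600 zł + 67,500 zł = 592,700 zł
  Exemption: 25% × (592,700 zł − 466,000 zł) = 31,675 zł ≥ 29,000 zł, so the exemption is fully phased out
  Base: 592,700 zł − 0 zł = 592,700 zł
  592,700 zł × 15% = 88,905 zł

88,905 zł > 44,502 zł, so the parallel minimum levy is the binding amount.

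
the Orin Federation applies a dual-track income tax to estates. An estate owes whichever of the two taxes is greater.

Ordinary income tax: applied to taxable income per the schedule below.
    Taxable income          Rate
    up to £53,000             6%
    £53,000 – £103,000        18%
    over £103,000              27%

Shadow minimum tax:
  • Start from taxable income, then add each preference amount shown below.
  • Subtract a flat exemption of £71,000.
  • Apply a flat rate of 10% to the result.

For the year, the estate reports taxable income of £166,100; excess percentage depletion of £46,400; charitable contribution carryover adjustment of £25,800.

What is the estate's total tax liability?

Shadow minimum tax:
  Adjusted income: £166,100 + £46,400 + £25,800 = £238,300
  Less exemption £71,000 → base £167,300
  £167,300 × 10% = £16,730

Ordinary income tax:
  £53,000 × 6% = £3,180
  £50,000 × 18% = £9,000
  £63,100 × 27% = £17,037
  → £29,217

£29,217 > £16,730, so the ordinary income tax governs.

£29,217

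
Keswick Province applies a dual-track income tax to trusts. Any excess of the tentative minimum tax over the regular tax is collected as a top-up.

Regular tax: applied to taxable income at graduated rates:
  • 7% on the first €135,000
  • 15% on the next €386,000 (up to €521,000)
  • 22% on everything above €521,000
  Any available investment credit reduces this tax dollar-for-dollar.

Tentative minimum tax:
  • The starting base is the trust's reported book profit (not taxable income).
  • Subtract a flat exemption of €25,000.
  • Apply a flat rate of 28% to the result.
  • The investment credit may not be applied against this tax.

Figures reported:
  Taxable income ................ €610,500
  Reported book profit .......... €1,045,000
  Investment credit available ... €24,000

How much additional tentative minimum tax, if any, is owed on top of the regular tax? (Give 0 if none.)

€222,560

Tentative minimum tax:
  Base (reported book profit): €1,045,000
  Less exemption €25,000 → base €1,020,000
  €1,020,000 × 28% = €285,600

Regular tax:
  €135,000 × 7% = €9,450
  €386,000 × 15% = €57,900
  €89,500 × 22% = €19,690
  → €87,040
  Less investment credit €24,000 → €63,040

Excess of tentative minimum tax over regular tax: €285,600 − €63,040 = €222,560.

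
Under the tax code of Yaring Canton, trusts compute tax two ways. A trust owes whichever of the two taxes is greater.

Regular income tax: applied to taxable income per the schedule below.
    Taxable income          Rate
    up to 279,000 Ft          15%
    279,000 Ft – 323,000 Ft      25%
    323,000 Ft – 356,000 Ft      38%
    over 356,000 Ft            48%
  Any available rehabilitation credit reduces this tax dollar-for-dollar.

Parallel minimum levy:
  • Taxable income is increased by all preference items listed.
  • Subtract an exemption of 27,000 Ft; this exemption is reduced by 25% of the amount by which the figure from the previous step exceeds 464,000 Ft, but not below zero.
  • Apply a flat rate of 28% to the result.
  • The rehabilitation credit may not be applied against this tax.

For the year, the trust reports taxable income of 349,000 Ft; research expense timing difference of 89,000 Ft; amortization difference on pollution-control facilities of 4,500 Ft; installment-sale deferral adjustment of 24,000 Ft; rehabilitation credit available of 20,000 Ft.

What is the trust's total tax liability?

123,235 Ft

Regular income tax:
  279,000 Ft × 15% = 41,850 Ft
  44,000 Ft × 25% = 11,000 Ft
  26,000 Ft × 38% = 9,880 Ft
  → 62,730 Ft
  Less rehabilitation credit 20,000 Ft → 42,730 Ft

Parallel minimum levy:
  Adjusted income: 349,000 Ft + 89,000 Ft + 4,500 Ft + 24,000 Ft = 466,500 Ft
  Exemption: 27,000 Ft − 25% × (466,500 Ft − 464,000 Ft) = 27,000 Ft − 625 Ft = 26,375 Ft
  Base: 466,500 Ft − 26,375 Ft = 440,125 Ft
  440,125 Ft × 28% = 123,235 Ft

123,235 Ft > 42,730 Ft, so the parallel minimum levy is the binding amount.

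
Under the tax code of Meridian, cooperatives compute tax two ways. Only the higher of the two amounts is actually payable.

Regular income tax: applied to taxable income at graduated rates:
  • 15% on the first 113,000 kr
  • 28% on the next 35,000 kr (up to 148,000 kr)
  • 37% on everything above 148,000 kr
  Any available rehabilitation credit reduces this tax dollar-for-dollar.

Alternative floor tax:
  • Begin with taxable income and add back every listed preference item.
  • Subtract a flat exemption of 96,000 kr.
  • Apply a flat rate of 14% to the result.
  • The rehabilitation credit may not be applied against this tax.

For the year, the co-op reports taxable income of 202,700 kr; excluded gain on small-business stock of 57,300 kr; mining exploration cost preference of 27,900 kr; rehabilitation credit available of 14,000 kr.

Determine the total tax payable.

32,989 kr

Regular income tax:
  113,000 kr × 15% = 16,950 kr
  35,000 kr × 28% = 9,800 kr
  54,700 kr × 37% = 20,239 kr
  → 46,989 kr
  Less rehabilitation credit 14,000 kr → 32,989 kr

Alternative floor tax:
  Adjusted income: 202,700 kr + 57,300 kr + 27,900 kr = 287,900 kr
  Less exemption 96,000 kr → base 191,900 kr
  191,900 kr × 14% = 26,866 kr

32,989 kr > 26,866 kr, so the regular income tax governs.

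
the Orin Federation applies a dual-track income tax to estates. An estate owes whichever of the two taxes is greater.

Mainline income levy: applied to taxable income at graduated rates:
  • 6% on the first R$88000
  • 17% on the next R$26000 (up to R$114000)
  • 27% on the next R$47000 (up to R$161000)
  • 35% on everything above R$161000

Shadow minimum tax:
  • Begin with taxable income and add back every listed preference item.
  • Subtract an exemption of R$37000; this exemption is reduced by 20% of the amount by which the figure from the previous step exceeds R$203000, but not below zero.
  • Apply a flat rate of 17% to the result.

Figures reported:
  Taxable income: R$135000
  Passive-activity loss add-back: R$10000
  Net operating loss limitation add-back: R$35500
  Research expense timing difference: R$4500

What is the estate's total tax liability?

R$25160

Shadow minimum tax:
  Adjusted income: R$135000 + R$10000 + R$35500 + R$4500 = R$185000
  Exemption: R$185000 ≤ R$203000, so full R$37000 applies
  Base: R$185000 − R$37000 = R$148000
  R$148000 × 17% = R$25160

Mainline income levy:
  R$88000 × 6% = R$5280
  R$26000 × 17% = R$4420
  R$21000 × 27% = R$5670
  → R$15370

R$25160 > R$15370, so the shadow minimum tax is the binding amount.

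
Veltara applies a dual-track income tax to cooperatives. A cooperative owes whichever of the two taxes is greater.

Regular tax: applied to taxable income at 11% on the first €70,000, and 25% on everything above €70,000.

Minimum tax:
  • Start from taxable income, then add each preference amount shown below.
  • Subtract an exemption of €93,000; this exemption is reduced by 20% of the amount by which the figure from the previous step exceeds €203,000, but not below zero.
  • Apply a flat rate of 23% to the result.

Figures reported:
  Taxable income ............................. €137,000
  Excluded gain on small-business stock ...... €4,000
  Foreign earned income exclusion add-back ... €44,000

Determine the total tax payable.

Minimum tax:
  Adjusted income: €137,000 + €4,000 + €44,000 = €185,000
  Exemption: €185,000 ≤ €203,000, so full €93,000 applies
  Base: €185,000 − €93,000 = €92,000
  €92,000 × 23% = €21,160

Regular tax:
  €70,000 × 11% = €7,700
  €67,000 × 25% = €16,750
  → €24,450

€24,450 > €21,160, so the regular tax governs.

€24,450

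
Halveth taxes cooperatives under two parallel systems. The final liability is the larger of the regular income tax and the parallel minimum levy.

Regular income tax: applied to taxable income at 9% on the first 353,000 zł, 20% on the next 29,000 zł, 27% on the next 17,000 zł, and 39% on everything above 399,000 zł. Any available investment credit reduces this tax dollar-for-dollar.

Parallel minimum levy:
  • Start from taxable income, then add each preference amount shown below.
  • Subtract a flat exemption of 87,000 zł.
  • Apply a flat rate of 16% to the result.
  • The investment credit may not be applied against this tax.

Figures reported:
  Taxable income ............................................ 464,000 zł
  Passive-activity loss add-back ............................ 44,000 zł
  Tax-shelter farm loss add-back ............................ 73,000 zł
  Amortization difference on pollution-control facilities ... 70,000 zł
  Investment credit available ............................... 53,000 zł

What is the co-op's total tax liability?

90,240 zł

Parallel minimum levy:
  Adjusted income: 464,000 zł + 44,000 zł + 73,000 zł + 70,000 zł = 651,000 zł
  Less exemption 87,000 zł → base 564,000 zł
  564,000 zł × 16% = 90,240 zł

Regular income tax:
  353,000 zł × 9% = 31,770 zł
  29,000 zł × 20% = 5,800 zł
  17,000 zł × 27% = 4,590 zł
  65,000 zł × 39% = 25,350 zł
  → 67,510 zł
  Less investment credit 53,000 zł → 14,510 zł

90,240 zł > 14,510 zł, so the parallel minimum levy is the binding amount.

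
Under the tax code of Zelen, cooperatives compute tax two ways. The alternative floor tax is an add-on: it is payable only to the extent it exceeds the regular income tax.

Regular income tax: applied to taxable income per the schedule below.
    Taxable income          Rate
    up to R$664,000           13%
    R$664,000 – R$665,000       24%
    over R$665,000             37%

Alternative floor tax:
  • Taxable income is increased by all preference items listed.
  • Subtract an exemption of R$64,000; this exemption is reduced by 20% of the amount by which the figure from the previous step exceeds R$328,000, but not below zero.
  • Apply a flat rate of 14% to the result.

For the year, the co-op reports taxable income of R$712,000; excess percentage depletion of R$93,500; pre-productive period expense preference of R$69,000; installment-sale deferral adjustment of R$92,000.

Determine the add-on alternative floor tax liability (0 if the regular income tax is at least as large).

R$31,360

Alternative floor tax:
  Adjusted income: R$712,000 + R$93,500 + R$69,000 + R$92,000 = R$966,500
  Exemption: 20% × (R$966,500 − R$328,000) = R$127,700 ≥ R$64,000, so the exemption is fully phased out
  Base: R$966,500 − R$0 = R$966,500
  R$966,500 × 14% = R$135,310

Regular income tax:
  R$664,000 × 13% = R$86,320
  R$1,000 × 24% = R$240
  R$47,000 × 37% = R$17,390
  → R$103,950

Excess of alternative floor tax over regular income tax: R$135,310 − R$103,950 = R$31,360.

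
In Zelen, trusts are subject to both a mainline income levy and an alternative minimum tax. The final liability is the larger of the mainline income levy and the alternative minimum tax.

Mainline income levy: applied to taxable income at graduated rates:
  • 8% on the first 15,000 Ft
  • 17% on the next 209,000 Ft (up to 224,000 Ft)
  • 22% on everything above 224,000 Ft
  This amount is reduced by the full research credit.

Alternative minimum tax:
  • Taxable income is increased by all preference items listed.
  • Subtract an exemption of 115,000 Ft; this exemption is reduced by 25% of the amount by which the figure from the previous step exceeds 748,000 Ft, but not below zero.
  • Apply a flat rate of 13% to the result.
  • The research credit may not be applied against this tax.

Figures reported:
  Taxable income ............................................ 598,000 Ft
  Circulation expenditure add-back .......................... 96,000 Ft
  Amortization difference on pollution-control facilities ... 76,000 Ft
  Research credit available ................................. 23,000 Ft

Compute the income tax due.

Alternative minimum tax:
  Adjusted income: 598,000 Ft + 96,000 Ft + 76,000 Ft = 770,000 Ft
  Exemption: 115,000 Ft − 25% × (770,000 Ft − 748,000 Ft) = 115,000 Ft − 5,500 Ft = 109,500 Ft
  Base: 770,000 Ft − 109,500 Ft = 660,500 Ft
  660,500 Ft × 13% = 85,865 Ft

Mainline income levy:
  15,000 Ft × 8% = 1,200 Ft
  209,000 Ft × 17% = 35,530 Ft
  374,000 Ft × 22% = 82,280 Ft
  → 119,010 Ft
  Less research credit 23,000 Ft → 96,010 Ft

96,010 Ft > 85,865 Ft, so the mainline income levy governs.

96,010 Ft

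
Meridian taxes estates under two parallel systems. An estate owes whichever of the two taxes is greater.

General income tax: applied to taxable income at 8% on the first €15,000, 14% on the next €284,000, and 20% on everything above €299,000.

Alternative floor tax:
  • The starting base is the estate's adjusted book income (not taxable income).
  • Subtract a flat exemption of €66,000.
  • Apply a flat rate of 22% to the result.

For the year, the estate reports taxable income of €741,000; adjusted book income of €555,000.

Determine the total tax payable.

General income tax:
  €15,000 × 8% = €1,200
  €284,000 × 14% = €39,760
  €442,000 × 20% = €88,400
  → €129,360

Alternative floor tax:
  Base (adjusted book income): €555,000
  Less exemption €66,000 → base €489,000
  €489,000 × 22% = €107,580

€129,360 > €107,580, so the general income tax governs.

€129,360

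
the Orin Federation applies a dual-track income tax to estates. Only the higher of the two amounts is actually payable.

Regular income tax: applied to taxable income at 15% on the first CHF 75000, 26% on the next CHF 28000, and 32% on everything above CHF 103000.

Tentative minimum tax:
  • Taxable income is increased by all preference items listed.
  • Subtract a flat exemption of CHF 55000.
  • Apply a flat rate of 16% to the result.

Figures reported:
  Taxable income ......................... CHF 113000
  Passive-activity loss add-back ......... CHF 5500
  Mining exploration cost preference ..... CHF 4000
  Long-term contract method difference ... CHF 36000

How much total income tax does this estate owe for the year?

CHF 21730

Regular income tax:
  CHF 75000 × 15% = CHF 11250
  CHF 28000 × 26% = CHF 7280
  CHF 10000 × 32% = CHF 3200
  → CHF 21730

Tentative minimum tax:
  Adjusted income: CHF 113000 + CHF 5500 + CHF 4000 + CHF 36000 = CHF 158500
  Less exemption CHF 55000 → base CHF 103500
  CHF 103500 × 16% = CHF 16560

CHF 21730 > CHF 16560, so the regular income tax governs.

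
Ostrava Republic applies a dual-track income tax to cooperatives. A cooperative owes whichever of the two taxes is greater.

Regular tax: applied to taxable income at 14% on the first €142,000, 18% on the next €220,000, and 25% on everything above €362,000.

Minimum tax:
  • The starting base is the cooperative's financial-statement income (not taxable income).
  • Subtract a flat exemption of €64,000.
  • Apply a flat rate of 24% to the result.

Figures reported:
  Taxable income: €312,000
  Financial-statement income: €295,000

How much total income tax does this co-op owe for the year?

Minimum tax:
  Base (financial-statement income): €295,000
  Less exemption €64,000 → base €231,000
  €231,000 × 24% = €55,440

Regular tax:
  €142,000 × 14% = €19,880
  €170,000 × 18% = €30,600
  → €50,480

€55,440 > €50,480, so the minimum tax is the binding amount.

€55,440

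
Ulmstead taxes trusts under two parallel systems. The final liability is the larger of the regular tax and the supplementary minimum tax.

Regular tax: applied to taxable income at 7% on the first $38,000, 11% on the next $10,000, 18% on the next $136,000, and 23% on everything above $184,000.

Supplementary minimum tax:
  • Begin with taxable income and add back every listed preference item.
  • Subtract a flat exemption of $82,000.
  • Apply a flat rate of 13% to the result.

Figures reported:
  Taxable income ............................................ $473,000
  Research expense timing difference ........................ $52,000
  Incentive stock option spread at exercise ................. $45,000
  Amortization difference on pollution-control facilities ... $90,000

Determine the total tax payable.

$94,710

Regular tax:
  $38,000 × 7% = $2,660
  $10,000 × 11% = $1,100
  $136,000 × 18% = $24,480
  $289,000 × 23% = $66,470
  → $94,710

Supplementary minimum tax:
  Adjusted income: $473,000 + $52,000 + $45,000 + $90,000 = $660,000
  Less exemption $82,000 → base $578,000
  $578,000 × 13% = $75,140

$94,710 > $75,140, so the regular tax governs.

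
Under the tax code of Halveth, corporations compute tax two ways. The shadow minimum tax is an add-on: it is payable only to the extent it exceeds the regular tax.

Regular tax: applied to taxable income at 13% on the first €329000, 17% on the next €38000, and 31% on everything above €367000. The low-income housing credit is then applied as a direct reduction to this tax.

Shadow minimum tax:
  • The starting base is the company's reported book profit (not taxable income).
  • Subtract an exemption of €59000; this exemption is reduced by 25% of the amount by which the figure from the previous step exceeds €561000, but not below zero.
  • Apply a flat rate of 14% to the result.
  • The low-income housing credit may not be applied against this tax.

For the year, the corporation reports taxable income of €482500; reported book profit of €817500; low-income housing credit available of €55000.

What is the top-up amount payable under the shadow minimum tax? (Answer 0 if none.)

Shadow minimum tax:
  Base (reported book profit): €817500
  Exemption: 25% × (€817500 − €561000) = €64125 ≥ €59000, so the exemption is fully phased out
  Base: €817500 − €0 = €817500
  €817500 × 14% = €114450

Regular tax:
  €329000 × 13% = €42770
  €38000 × 17% = €6460
  €115500 × 31% = €35805
  → €85035
  Less low-income housing credit €55000 → €30035

Excess of shadow minimum tax over regular tax: €114450 − €30035 = €84415.

€84415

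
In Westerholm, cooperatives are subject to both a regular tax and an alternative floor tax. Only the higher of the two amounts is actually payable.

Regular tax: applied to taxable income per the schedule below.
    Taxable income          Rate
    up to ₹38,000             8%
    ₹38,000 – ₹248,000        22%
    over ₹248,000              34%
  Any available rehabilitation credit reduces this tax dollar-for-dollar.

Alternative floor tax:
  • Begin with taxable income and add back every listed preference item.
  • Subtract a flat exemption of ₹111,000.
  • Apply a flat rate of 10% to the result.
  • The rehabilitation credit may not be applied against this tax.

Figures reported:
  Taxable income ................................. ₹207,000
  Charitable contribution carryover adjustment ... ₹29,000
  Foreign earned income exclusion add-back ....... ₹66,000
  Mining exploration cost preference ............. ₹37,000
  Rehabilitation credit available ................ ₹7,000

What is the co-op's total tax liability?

Alternative floor tax:
  Adjusted income: ₹207,000 + ₹29,000 + ₹66,000 + ₹37,000 = ₹339,000
  Less exemption ₹111,000 → base ₹228,000
  ₹228,000 × 10% = ₹22,800

Regular tax:
  ₹38,000 × 8% = ₹3,040
  ₹169,000 × 22% = ₹37,180
  → ₹40,220
  Less rehabilitation credit ₹7,000 → ₹33,220

₹33,220 > ₹22,800, so the regular tax governs.

₹33,220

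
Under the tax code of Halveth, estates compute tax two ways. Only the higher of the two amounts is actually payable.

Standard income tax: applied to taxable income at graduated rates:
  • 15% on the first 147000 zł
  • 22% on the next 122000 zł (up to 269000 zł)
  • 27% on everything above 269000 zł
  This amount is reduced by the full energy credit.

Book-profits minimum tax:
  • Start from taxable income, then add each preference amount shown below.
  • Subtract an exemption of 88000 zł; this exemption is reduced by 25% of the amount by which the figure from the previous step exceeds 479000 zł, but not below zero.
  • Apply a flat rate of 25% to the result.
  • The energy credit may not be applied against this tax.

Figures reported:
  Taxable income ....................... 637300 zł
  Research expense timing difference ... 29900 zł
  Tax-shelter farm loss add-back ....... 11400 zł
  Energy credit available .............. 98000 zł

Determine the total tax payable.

Standard income tax:
  147000 zł × 15% = 22050 zł
  122000 zł × 22% = 26840 zł
  368300 zł × 27% = 99441 zł
  → 148331 zł
  Less energy credit 98000 zł → 50331 zł

Book-profits minimum tax:
  Adjusted income: 637300 zł + 29900 zł + 11400 zł = 678600 zł
  Exemption: 88000 zł − 25% × (678600 zł − 479000 zł) = 88000 zł − 49900 zł = 38100 zł
  Base: 678600 zł − 38100 zł = 640500 zł
  640500 zł × 25% = 160125 zł

160125 zł > 50331 zł, so the book-profits minimum tax is the binding amount.

160125 zł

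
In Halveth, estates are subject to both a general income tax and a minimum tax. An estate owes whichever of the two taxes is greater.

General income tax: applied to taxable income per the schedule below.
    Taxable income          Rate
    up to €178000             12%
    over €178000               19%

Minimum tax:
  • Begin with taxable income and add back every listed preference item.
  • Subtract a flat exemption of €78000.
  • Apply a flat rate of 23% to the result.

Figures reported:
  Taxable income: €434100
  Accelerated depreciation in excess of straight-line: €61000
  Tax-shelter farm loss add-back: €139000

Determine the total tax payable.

Minimum tax:
  Adjusted income: €434100 + €61000 + €139000 = €634100
  Less exemption €78000 → base €556100
  €556100 × 23% = €127903

General income tax:
  €178000 × 12% = €21360
  €256100 × 19% = €48659
  → €70019

€127903 > €70019, so the minimum tax is the binding amount.

€127903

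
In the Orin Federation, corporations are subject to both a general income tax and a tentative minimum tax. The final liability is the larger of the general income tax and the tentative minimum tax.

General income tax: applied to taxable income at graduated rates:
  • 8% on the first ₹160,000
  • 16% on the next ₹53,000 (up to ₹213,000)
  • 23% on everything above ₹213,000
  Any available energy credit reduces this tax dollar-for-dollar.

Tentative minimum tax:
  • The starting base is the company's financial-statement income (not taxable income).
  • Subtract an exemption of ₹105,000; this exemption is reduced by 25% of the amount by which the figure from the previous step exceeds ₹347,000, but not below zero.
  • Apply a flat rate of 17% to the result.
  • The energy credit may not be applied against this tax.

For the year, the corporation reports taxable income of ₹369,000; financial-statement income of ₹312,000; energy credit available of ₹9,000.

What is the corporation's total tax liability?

₹48,160

General income tax:
  ₹160,000 × 8% = ₹12,800
  ₹53,000 × 16% = ₹8,480
  ₹156,000 × 23% = ₹35,880
  → ₹57,160
  Less energy credit ₹9,000 → ₹48,160

Tentative minimum tax:
  Base (financial-statement income): ₹312,000
  Exemption: ₹312,000 ≤ ₹347,000, so full ₹105,000 applies
  Base: ₹312,000 − ₹105,000 = ₹207,000
  ₹207,000 × 17% = ₹35,190

₹48,160 > ₹35,190, so the general income tax governs.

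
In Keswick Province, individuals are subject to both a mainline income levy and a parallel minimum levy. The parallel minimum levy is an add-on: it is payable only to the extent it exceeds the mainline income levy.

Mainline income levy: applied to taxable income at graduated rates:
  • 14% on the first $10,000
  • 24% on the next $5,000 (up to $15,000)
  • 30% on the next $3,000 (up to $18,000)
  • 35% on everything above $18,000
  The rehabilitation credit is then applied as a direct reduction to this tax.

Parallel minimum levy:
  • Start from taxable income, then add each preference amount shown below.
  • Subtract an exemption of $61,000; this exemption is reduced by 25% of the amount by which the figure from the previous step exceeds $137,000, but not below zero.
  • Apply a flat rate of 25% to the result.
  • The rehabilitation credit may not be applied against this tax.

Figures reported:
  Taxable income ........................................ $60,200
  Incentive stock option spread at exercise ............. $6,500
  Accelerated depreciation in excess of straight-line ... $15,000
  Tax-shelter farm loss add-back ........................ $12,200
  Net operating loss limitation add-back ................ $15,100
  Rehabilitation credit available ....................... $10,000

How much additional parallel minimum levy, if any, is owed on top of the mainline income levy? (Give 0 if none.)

Mainline income levy:
  $10,000 × 14% = $1,400
  $5,000 × 24% = $1,200
  $3,000 × 30% = $900
  $42,200 × 35% = $14,770
  → $18,270
  Less rehabilitation credit $10,000 → $8,270

Parallel minimum levy:
  Adjusted income: $60,200 + $6,500 + $15,000 + $12,200 + $15,100 = $109,000
  Exemption: $109,000 ≤ $137,000, so full $61,000 applies
  Base: $109,000 − $61,000 = $48,000
  $48,000 × 25% = $12,000

Excess of parallel minimum levy over mainline income levy: $12,000 − $8,270 = $3,730.

$3,730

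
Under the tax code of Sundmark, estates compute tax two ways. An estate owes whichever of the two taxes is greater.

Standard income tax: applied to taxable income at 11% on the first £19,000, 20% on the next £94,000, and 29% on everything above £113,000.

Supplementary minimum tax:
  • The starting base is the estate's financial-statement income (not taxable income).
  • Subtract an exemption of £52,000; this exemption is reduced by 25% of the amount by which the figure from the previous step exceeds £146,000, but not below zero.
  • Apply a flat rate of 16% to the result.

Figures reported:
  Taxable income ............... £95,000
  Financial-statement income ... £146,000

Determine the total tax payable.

£17,290

Standard income tax:
  £19,000 × 11% = £2,090
  £76,000 × 20% = £15,200
  → £17,290

Supplementary minimum tax:
  Base (financial-statement income): £146,000
  Exemption: £146,000 ≤ £146,000, so full £52,000 applies
  Base: £146,000 − £52,000 = £94,000
  £94,000 × 16% = £15,040

£17,290 > £15,040, so the standard income tax governs.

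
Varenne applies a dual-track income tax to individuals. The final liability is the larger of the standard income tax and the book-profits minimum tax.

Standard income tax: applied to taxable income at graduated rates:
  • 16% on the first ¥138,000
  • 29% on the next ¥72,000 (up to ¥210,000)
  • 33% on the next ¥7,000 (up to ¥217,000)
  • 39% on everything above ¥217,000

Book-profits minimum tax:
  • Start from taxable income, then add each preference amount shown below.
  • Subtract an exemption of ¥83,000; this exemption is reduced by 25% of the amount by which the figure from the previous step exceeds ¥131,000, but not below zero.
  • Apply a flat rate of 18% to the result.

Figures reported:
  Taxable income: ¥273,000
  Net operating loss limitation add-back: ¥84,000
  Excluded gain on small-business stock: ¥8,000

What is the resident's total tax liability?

Book-profits minimum tax:
  Adjusted income: ¥273,000 + ¥84,000 + ¥8,000 = ¥365,000
  Exemption: ¥83,000 − 25% × (¥365,000 − ¥131,000) = ¥83,000 − ¥58,500 = ¥24,500
  Base: ¥365,000 − ¥24,500 = ¥340,500
  ¥340,500 × 18% = ¥61,290

Standard income tax:
  ¥138,000 × 16% = ¥22,080
  ¥72,000 × 29% = ¥20,880
  ¥7,000 × 33% = ¥2,310
  ¥56,000 × 39% = ¥21,840
  → ¥67,110

¥67,110 > ¥61,290, so the standard income tax governs.

¥67,110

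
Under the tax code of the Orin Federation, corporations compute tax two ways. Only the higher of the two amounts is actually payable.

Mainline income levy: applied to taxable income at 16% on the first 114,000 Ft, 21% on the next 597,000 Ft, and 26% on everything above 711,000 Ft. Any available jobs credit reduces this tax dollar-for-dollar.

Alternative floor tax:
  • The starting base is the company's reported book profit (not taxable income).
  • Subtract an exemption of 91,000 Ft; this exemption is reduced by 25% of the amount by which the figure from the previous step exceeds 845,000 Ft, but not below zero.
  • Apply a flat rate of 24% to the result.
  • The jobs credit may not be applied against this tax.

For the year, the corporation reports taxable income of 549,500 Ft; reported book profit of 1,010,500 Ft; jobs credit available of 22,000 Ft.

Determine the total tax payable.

Mainline income levy:
  114,000 Ft × 16% = 18,240 Ft
  435,500 Ft × 21% = 91,455 Ft
  → 109,695 Ft
  Less jobs credit 22,000 Ft → 87,695 Ft

Alternative floor tax:
  Base (reported book profit): 1,010,500 Ft
  Exemption: 91,000 Ft − 25% × (1,010,500 Ft − 845,000 Ft) = 91,000 Ft − 41,375 Ft = 49,625 Ft
  Base: 1,010,500 Ft − 49,625 Ft = 960,875 Ft
  960,875 Ft × 24% = 230,610 Ft

230,610 Ft > 87,695 Ft, so the alternative floor tax is the binding amount.

230,610 Ft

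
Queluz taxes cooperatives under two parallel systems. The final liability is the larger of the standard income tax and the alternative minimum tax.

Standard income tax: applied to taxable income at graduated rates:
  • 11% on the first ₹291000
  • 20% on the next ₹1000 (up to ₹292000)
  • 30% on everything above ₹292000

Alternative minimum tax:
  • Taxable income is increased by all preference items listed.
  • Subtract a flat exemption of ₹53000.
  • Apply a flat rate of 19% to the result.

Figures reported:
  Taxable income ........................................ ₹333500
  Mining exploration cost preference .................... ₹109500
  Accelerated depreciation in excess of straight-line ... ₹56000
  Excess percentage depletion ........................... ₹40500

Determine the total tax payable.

₹92435

Standard income tax:
  ₹291000 × 11% = ₹32010
  ₹1000 × 20% = ₹200
  ₹41500 × 30% = ₹12450
  → ₹44660

Alternative minimum tax:
  Adjusted income: ₹333500 + ₹109500 + ₹56000 + ₹40500 = ₹539500
  Less exemption ₹53000 → base ₹486500
  ₹486500 × 19% = ₹92435

₹92435 > ₹44660, so the alternative minimum tax is the binding amount.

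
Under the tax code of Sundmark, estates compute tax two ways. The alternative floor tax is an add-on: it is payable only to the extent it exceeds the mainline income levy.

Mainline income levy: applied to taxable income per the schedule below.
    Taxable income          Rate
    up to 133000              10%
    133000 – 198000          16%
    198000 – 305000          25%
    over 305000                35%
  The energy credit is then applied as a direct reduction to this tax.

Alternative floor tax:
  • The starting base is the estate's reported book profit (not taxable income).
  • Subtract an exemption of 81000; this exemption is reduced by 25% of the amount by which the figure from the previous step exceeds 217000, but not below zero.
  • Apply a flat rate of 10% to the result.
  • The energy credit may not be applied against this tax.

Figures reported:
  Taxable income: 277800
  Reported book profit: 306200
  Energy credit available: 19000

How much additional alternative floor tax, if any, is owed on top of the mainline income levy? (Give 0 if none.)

100

Mainline income levy:
  133000 × 10% = 13300
  65000 × 16% = 10400
  79800 × 25% = 19950
  → 43650
  Less energy credit 19000 → 24650

Alternative floor tax:
  Base (reported book profit): 306200
  Exemption: 81000 − 25% × (306200 − 217000) = 81000 − 22300 = 58700
  Base: 306200 − 58700 = 247500
  247500 × 10% = 24750

Excess of alternative floor tax over mainline income levy: 24750 − 24650 = 100.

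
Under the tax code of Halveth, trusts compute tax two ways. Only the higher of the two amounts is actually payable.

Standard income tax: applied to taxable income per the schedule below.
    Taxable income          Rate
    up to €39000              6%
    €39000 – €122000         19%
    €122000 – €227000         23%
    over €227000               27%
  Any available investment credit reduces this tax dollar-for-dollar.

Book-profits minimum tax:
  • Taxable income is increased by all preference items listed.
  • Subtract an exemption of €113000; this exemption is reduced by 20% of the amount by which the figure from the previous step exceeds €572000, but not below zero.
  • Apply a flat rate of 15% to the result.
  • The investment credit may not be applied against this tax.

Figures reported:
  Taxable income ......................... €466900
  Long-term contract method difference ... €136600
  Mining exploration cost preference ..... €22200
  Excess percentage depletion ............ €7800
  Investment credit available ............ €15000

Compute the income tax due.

€92033

Standard income tax:
  €39000 × 6% = €2340
  €83000 × 19% = €15770
  €105000 × 23% = €24150
  €239900 × 27% = €64773
  → €107033
  Less investment credit €15000 → €92033

Book-profits minimum tax:
  Adjusted income: €466900 + €136600 + €22200 + €7800 = €633500
  Exemption: €113000 − 20% × (€633500 − €572000) = €113000 − €12300 = €100700
  Base: €633500 − €100700 = €532800
  €532800 × 15% = €79920

€92033 > €79920, so the standard income tax governs.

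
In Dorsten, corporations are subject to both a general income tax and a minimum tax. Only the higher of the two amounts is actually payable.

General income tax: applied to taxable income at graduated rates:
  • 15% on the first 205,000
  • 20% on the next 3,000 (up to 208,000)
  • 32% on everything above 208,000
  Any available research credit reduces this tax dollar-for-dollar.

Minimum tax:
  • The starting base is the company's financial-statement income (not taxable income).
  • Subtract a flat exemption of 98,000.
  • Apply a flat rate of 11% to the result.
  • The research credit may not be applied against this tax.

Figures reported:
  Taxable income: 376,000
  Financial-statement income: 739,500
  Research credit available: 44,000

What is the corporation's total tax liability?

70,565

General income tax:
  205,000 × 15% = 30,750
  3,000 × 20% = 600
  168,000 × 32% = 53,760
  → 85,110
  Less research credit 44,000 → 41,110

Minimum tax:
  Base (financial-statement income): 739,500
  Less exemption 98,000 → base 641,500
  641,500 × 11% = 70,565

70,565 > 41,110, so the minimum tax is the binding amount.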